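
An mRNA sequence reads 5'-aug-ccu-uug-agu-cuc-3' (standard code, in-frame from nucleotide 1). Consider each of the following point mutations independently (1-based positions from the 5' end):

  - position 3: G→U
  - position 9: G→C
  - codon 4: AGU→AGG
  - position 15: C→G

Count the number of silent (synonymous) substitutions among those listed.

1

Codon 1: AUG (Met) → AUU (Ile) — missense.
Codon 3: UUG (Leu) → UUC (Phe) — missense.
Codon 4: AGU (Ser) → AGG (Arg) — missense.
Codon 5: CUC (Leu) → CUG (Leu) — synonymous.
Synonymous: 1 of 4.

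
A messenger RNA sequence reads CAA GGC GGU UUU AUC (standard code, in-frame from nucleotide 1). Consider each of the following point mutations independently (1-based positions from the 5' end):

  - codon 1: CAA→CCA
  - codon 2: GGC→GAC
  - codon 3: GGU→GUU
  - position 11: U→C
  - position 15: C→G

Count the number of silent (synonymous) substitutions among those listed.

0

Codon 1: CAA (Gln) → CCA (Pro) — missense.
Codon 2: GGC (Gly) → GAC (Asp) — missense.
Codon 3: GGU (Gly) → GUU (Val) — missense.
Codon 4: UUU (Phe) → UCU (Ser) — missense.
Codon 5: AUC (Ile) → AUG (Met) — missense.
Synonymous: 0 of 5.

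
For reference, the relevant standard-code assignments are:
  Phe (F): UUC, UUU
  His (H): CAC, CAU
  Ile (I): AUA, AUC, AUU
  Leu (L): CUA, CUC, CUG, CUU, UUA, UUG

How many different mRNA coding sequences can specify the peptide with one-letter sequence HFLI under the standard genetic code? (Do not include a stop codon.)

72

His: 2 codons.
Phe: 2 codons.
Leu: 6 codons.
Ile: 3 codons.
2 × 2 × 6 × 3 = 72.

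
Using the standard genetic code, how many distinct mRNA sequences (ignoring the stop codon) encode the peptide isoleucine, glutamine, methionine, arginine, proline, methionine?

144

Ile: 3 codons.
Gln: 2 codons.
Met: 1 codon.
Arg: 6 codons.
Pro: 4 codons.
Met: 1 codon.
3 × 2 × 1 × 6 × 4 × 1 = 144.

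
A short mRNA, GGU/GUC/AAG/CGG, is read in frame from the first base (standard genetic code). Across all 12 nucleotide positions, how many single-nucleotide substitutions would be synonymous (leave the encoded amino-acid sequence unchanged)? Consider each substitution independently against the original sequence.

11

Codon 1 (GGU, Gly): 3 synonymous substitutions.
Codon 2 (GUC, Val): 3 synonymous substitutions.
Codon 3 (AAG, Lys): 1 synonymous substitution.
Codon 4 (CGG, Arg): 4 synonymous substitutions.
Total: 3 + 3 + 1 + 4 = 11.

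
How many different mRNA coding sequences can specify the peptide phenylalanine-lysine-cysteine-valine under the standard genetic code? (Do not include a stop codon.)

Phe: 2 codons.
Lys: 2 codons.
Cys: 2 codons.
Val: 4 codons.
2 × 2 × 2 × 4 = 32.

32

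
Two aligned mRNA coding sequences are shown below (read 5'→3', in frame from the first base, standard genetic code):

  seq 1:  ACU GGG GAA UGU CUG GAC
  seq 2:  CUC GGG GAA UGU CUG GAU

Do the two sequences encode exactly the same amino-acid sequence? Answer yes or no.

Codon 1: ACU Thr / CUC Leu — nonsynonymous.
Codon 2: GGG Gly / GGG Gly — identical.
Codon 3: GAA Glu / GAA Glu — identical.
Codon 4: UGU Cys / UGU Cys — identical.
Codon 5: CUG Leu / CUG Leu — identical.
Codon 6: GAC Asp / GAU Asp — synonymous.
Nonsynonymous differences: 1 → different protein.

no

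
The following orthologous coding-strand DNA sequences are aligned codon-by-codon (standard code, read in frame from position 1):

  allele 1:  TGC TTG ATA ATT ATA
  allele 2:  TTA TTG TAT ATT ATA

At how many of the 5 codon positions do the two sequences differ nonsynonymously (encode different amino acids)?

Codon 1: TGC Cys / TTA Leu — nonsynonymous.
Codon 2: TTG Leu / TTG Leu — identical.
Codon 3: ATA Ile / TAT Tyr — nonsynonymous.
Codon 4: ATT Ile / ATT Ile — identical.
Codon 5: ATA Ile / ATA Ile — identical.
Nonsynonymous differences: 2.

2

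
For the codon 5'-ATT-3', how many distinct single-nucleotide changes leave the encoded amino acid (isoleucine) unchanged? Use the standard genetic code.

Position 1: none → 0 synonymous.
Position 2: none → 0 synonymous.
Position 3: ATC, ATA → 2 synonymous.
Total: 0 + 0 + 2 = 2.

2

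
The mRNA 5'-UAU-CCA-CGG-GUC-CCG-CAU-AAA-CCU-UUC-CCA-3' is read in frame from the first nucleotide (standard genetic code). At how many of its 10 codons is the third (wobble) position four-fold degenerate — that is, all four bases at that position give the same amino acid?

Codon 1 UAU (Tyr): third position 2-fold.
Codon 2 CCA (Pro): third position 4-fold.
Codon 3 CGG (Arg): third position 4-fold.
Codon 4 GUC (Val): third position 4-fold.
Codon 5 CCG (Pro): third position 4-fold.
Codon 6 CAU (His): third position 2-fold.
Codon 7 AAA (Lys): third position 2-fold.
Codon 8 CCU (Pro): third position 4-fold.
Codon 9 UUC (Phe): third position 2-fold.
Codon 10 CCA (Pro): third position 4-fold.
Four-fold degenerate third positions: 6.

6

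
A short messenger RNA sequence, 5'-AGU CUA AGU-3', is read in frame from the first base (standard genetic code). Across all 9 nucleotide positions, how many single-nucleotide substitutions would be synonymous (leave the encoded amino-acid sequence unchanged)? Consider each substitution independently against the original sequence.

Codon 1 (AGU, Ser): 1 synonymous substitution.
Codon 2 (CUA, Leu): 4 synonymous substitutions.
Codon 3 (AGU, Ser): 1 synonymous substitution.
Total: 1 + 4 + 1 = 6.

6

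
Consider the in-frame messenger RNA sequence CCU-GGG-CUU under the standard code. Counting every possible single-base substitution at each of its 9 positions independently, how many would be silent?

Codon 1 (CCU, Pro): 3 synonymous substitutions.
Codon 2 (GGG, Gly): 3 synonymous substitutions.
Codon 3 (CUU, Leu): 3 synonymous substitutions.
Total: 3 + 3 + 3 = 9.

9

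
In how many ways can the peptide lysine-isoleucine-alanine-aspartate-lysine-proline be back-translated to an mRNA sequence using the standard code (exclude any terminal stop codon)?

384

Lys: 2 codons.
Ile: 3 codons.
Ala: 4 codons.
Asp: 2 codons.
Lys: 2 codons.
Pro: 4 codons.
2 × 3 × 4 × 2 × 2 × 4 = 384.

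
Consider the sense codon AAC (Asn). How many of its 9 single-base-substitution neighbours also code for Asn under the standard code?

1

Position 1: none → 0 synonymous.
Position 2: none → 0 synonymous.
Position 3: AAT → 1 synonymous.
Total: 0 + 0 + 1 = 1.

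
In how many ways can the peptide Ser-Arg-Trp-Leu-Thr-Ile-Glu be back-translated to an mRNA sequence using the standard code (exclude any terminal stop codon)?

Ser: 6 codons.
Arg: 6 codons.
Trp: 1 codon.
Leu: 6 codons.
Thr: 4 codons.
Ile: 3 codons.
Glu: 2 codons.
6 × 6 × 1 × 6 × 4 × 3 × 2 = 5184.

5184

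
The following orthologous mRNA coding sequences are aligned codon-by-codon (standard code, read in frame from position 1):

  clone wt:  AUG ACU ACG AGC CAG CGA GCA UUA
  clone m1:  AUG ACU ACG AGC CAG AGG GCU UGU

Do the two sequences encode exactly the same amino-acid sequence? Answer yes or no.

Codon 1: AUG Met / AUG Met — identical.
Codon 2: ACU Thr / ACU Thr — identical.
Codon 3: ACG Thr / ACG Thr — identical.
Codon 4: AGC Ser / AGC Ser — identical.
Codon 5: CAG Gln / CAG Gln — identical.
Codon 6: CGA Arg / AGG Arg — synonymous.
Codon 7: GCA Ala / GCU Ala — synonymous.
Codon 8: UUA Leu / UGU Cys — nonsynonymous.
Nonsynonymous differences: 1 → different protein.

no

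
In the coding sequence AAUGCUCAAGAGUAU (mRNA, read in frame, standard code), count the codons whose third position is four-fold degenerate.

Codon 1 AAU (Asn): third position 2-fold.
Codon 2 GCU (Ala): third position 4-fold.
Codon 3 CAA (Gln): third position 2-fold.
Codon 4 GAG (Glu): third position 2-fold.
Codon 5 UAU (Tyr): third position 2-fold.
Four-fold degenerate third positions: 1.

1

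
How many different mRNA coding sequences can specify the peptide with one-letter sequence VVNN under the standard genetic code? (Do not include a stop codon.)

64

Val: 4 codons.
Val: 4 codons.
Asn: 2 codons.
Asn: 2 codons.
4 × 4 × 2 × 2 = 64.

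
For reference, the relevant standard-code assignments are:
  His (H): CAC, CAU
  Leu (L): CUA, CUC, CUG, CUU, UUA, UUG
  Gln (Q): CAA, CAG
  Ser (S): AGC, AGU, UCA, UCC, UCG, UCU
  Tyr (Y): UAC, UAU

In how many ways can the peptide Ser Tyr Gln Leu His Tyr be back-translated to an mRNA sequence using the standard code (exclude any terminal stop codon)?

576

Ser: 6 codons.
Tyr: 2 codons.
Gln: 2 codons.
Leu: 6 codons.
His: 2 codons.
Tyr: 2 codons.
6 × 2 × 2 × 6 × 2 × 2 = 576.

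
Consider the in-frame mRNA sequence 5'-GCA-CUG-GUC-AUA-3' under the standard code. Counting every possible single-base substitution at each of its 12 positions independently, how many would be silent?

Codon 1 (GCA, Ala): 3 synonymous substitutions.
Codon 2 (CUG, Leu): 4 synonymous substitutions.
Codon 3 (GUC, Val): 3 synonymous substitutions.
Codon 4 (AUA, Ile): 2 synonymous substitutions.
Total: 3 + 4 + 3 + 2 = 12.

12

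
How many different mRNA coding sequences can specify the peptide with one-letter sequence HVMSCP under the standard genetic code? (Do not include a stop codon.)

His: 2 codons.
Val: 4 codons.
Met: 1 codon.
Ser: 6 codons.
Cys: 2 codons.
Pro: 4 codons.
2 × 4 × 1 × 6 × 2 × 4 = 384.

384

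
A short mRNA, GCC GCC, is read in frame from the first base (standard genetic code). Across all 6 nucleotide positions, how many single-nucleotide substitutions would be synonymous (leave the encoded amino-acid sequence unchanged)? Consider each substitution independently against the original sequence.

6

Codon 1 (GCC, Ala): 3 synonymous substitutions.
Codon 2 (GCC, Ala): 3 synonymous substitutions.
Total: 3 + 3 = 6.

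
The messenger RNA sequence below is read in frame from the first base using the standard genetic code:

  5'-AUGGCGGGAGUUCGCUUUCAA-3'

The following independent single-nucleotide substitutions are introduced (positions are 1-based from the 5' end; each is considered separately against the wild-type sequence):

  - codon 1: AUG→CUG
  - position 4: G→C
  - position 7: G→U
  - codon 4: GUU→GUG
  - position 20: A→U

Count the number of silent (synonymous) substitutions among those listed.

Codon 1: AUG (Met) → CUG (Leu) — missense.
Codon 2: GCG (Ala) → CCG (Pro) — missense.
Codon 3: GGA (Gly) → UGA (Stop) — nonsense.
Codon 4: GUU (Val) → GUG (Val) — synonymous.
Codon 7: CAA (Gln) → CUA (Leu) — missense.
Synonymous: 1 of 5.

1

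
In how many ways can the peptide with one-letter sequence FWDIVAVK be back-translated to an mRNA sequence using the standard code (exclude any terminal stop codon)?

Phe: 2 codons.
Trp: 1 codon.
Asp: 2 codons.
Ile: 3 codons.
Val: 4 codons.
Ala: 4 codons.
Val: 4 codons.
Lys: 2 codons.
2 × 1 × 2 × 3 × 4 × 4 × 4 × 2 = 1536.

1536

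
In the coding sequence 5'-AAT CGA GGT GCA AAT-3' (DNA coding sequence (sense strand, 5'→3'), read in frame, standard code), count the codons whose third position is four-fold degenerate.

3

Codon 1 AAT (Asn): third position 2-fold.
Codon 2 CGA (Arg): third position 4-fold.
Codon 3 GGT (Gly): third position 4-fold.
Codon 4 GCA (Ala): third position 4-fold.
Codon 5 AAT (Asn): third position 2-fold.
Four-fold degenerate third positions: 3.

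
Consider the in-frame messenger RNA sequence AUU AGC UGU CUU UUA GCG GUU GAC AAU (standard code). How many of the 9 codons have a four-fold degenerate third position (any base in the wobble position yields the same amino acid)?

Codon 1 AUU (Ile): third position 3-fold.
Codon 2 AGC (Ser): third position 2-fold.
Codon 3 UGU (Cys): third position 2-fold.
Codon 4 CUU (Leu): third position 4-fold.
Codon 5 UUA (Leu): third position 2-fold.
Codon 6 GCG (Ala): third position 4-fold.
Codon 7 GUU (Val): third position 4-fold.
Codon 8 GAC (Asp): third position 2-fold.
Codon 9 AAU (Asn): third position 2-fold.
Four-fold degenerate third positions: 3.

3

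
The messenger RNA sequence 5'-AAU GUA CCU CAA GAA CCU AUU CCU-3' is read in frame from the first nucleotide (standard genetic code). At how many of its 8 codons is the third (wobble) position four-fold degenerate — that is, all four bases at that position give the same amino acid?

4

Codon 1 AAU (Asn): third position 2-fold.
Codon 2 GUA (Val): third position 4-fold.
Codon 3 CCU (Pro): third position 4-fold.
Codon 4 CAA (Gln): third position 2-fold.
Codon 5 GAA (Glu): third position 2-fold.
Codon 6 CCU (Pro): third position 4-fold.
Codon 7 AUU (Ile): third position 3-fold.
Codon 8 CCU (Pro): third position 4-fold.
Four-fold degenerate third positions: 4.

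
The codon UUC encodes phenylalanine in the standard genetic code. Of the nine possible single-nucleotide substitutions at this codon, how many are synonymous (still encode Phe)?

Position 1: none → 0 synonymous.
Position 2: none → 0 synonymous.
Position 3: UUU → 1 synonymous.
Total: 0 + 0 + 1 = 1.

1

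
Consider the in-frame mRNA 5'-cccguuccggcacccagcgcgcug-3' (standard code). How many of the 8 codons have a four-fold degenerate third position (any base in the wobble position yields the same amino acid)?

Codon 1 CCC (Pro): third position 4-fold.
Codon 2 GUU (Val): third position 4-fold.
Codon 3 CCG (Pro): third position 4-fold.
Codon 4 GCA (Ala): third position 4-fold.
Codon 5 CCC (Pro): third position 4-fold.
Codon 6 AGC (Ser): third position 2-fold.
Codon 7 GCG (Ala): third position 4-fold.
Codon 8 CUG (Leu): third position 4-fold.
Four-fold degenerate third positions: 7.

7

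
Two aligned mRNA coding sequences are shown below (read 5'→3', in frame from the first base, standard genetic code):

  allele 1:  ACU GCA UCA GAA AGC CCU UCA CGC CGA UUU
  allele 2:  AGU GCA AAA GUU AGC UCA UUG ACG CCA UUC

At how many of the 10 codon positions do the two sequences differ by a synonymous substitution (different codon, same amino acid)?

Codon 1: ACU Thr / AGU Ser — nonsynonymous.
Codon 2: GCA Ala / GCA Ala — identical.
Codon 3: UCA Ser / AAA Lys — nonsynonymous.
Codon 4: GAA Glu / GUU Val — nonsynonymous.
Codon 5: AGC Ser / AGC Ser — identical.
Codon 6: CCU Pro / UCA Ser — nonsynonymous.
Codon 7: UCA Ser / UUG Leu — nonsynonymous.
Codon 8: CGC Arg / ACG Thr — nonsynonymous.
Codon 9: CGA Arg / CCA Pro — nonsynonymous.
Codon 10: UUU Phe / UUC Phe — synonymous.
Synonymous differences: 1.

1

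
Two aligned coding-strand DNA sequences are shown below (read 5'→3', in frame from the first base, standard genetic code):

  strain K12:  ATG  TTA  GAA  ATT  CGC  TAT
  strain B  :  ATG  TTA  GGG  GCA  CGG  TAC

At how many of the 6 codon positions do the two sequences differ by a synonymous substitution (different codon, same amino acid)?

2

Codon 1: ATG Met / ATG Met — identical.
Codon 2: TTA Leu / TTA Leu — identical.
Codon 3: GAA Glu / GGG Gly — nonsynonymous.
Codon 4: ATT Ile / GCA Ala — nonsynonymous.
Codon 5: CGC Arg / CGG Arg — synonymous.
Codon 6: TAT Tyr / TAC Tyr — synonymous.
Synonymous differences: 2.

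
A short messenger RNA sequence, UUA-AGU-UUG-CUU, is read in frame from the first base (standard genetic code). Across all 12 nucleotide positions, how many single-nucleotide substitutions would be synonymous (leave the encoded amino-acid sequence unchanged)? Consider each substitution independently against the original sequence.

8

Codon 1 (UUA, Leu): 2 synonymous substitutions.
Codon 2 (AGU, Ser): 1 synonymous substitution.
Codon 3 (UUG, Leu): 2 synonymous substitutions.
Codon 4 (CUU, Leu): 3 synonymous substitutions.
Total: 2 + 1 + 2 + 3 = 8.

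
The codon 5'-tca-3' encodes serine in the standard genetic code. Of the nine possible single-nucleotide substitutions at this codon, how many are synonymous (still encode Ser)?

Position 1: none → 0 synonymous.
Position 2: none → 0 synonymous.
Position 3: TCT, TCC, TCG → 3 synonymous.
Total: 0 + 0 + 3 = 3.

3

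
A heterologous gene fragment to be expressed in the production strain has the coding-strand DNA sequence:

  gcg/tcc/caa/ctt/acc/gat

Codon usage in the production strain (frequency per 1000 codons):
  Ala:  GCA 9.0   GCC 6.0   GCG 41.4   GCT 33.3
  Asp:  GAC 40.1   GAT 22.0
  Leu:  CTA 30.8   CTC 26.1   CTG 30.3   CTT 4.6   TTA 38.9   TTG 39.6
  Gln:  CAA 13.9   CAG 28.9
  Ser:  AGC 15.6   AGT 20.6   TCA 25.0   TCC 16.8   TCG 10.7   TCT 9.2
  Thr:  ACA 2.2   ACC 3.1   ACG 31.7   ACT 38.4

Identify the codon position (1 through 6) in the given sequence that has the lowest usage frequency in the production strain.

Codon 1 GCG (Ala): 41.4 per 1000.
Codon 2 TCC (Ser): 16.8 per 1000.
Codon 3 CAA (Gln): 13.9 per 1000.
Codon 4 CTT (Leu): 4.6 per 1000.
Codon 5 ACC (Thr): 3.1 per 1000.
Codon 6 GAT (Asp): 22.0 per 1000.
Lowest frequency is 3.1 at codon 5.

5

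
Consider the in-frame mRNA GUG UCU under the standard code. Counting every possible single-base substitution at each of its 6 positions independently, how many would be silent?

Codon 1 (GUG, Val): 3 synonymous substitutions.
Codon 2 (UCU, Ser): 3 synonymous substitutions.
Total: 3 + 3 = 6.

6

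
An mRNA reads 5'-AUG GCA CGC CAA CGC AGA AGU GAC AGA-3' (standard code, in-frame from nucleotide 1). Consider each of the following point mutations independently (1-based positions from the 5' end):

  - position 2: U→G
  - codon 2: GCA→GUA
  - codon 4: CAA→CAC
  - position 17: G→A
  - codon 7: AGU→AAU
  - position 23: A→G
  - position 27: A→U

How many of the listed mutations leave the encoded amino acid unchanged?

0

Codon 1: AUG (Met) → AGG (Arg) — missense.
Codon 2: GCA (Ala) → GUA (Val) — missense.
Codon 4: CAA (Gln) → CAC (His) — missense.
Codon 6: AGA (Arg) → AAA (Lys) — missense.
Codon 7: AGU (Ser) → AAU (Asn) — missense.
Codon 8: GAC (Asp) → GGC (Gly) — missense.
Codon 9: AGA (Arg) → AGU (Ser) — missense.
Synonymous: 0 of 7.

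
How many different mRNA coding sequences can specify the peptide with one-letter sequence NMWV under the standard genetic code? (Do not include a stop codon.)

8

Asn: 2 codons.
Met: 1 codon.
Trp: 1 codon.
Val: 4 codons.
2 × 1 × 1 × 4 = 8.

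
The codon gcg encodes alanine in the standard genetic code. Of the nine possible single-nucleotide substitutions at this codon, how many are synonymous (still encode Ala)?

Position 1: none → 0 synonymous.
Position 2: none → 0 synonymous.
Position 3: GCT, GCC, GCA → 3 synonymous.
Total: 0 + 0 + 3 = 3.

3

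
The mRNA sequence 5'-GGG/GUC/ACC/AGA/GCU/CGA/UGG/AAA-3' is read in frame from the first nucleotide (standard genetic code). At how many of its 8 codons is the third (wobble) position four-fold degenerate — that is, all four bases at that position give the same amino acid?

Codon 1 GGG (Gly): third position 4-fold.
Codon 2 GUC (Val): third position 4-fold.
Codon 3 ACC (Thr): third position 4-fold.
Codon 4 AGA (Arg): third position 2-fold.
Codon 5 GCU (Ala): third position 4-fold.
Codon 6 CGA (Arg): third position 4-fold.
Codon 7 UGG (Trp): third position 1-fold.
Codon 8 AAA (Lys): third position 2-fold.
Four-fold degenerate third positions: 5.

5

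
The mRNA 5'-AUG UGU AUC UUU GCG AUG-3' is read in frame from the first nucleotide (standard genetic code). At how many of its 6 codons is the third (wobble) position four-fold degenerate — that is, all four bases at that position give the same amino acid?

1

Codon 1 AUG (Met): third position 1-fold.
Codon 2 UGU (Cys): third position 2-fold.
Codon 3 AUC (Ile): third position 3-fold.
Codon 4 UUU (Phe): third position 2-fold.
Codon 5 GCG (Ala): third position 4-fold.
Codon 6 AUG (Met): third position 1-fold.
Four-fold degenerate third positions: 1.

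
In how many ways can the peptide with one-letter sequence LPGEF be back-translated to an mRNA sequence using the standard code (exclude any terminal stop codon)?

Leu: 6 codons.
Pro: 4 codons.
Gly: 4 codons.
Glu: 2 codons.
Phe: 2 codons.
6 × 4 × 4 × 2 × 2 = 384.

384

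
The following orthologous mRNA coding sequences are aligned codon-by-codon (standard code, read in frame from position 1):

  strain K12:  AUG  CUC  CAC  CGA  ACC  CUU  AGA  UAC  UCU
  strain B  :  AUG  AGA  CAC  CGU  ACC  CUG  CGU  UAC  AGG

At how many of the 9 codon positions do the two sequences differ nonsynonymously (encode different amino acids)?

Codon 1: AUG Met / AUG Met — identical.
Codon 2: CUC Leu / AGA Arg — nonsynonymous.
Codon 3: CAC His / CAC His — identical.
Codon 4: CGA Arg / CGU Arg — synonymous.
Codon 5: ACC Thr / ACC Thr — identical.
Codon 6: CUU Leu / CUG Leu — synonymous.
Codon 7: AGA Arg / CGU Arg — synonymous.
Codon 8: UAC Tyr / UAC Tyr — identical.
Codon 9: UCU Ser / AGG Arg — nonsynonymous.
Nonsynonymous differences: 2.

2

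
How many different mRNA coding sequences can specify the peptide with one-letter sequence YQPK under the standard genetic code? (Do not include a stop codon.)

32

Tyr: 2 codons.
Gln: 2 codons.
Pro: 4 codons.
Lys: 2 codons.
2 × 2 × 4 × 2 = 32.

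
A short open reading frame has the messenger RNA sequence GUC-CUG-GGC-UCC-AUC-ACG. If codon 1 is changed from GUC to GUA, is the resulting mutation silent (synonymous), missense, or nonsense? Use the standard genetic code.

silent

Position 3 falls in codon 1: GUC → Val.
After the substitution the codon is GUA → Val.
Both encode Val, so the change is synonymous.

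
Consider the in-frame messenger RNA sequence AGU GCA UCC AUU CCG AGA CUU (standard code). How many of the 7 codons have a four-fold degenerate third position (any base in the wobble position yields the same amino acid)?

4

Codon 1 AGU (Ser): third position 2-fold.
Codon 2 GCA (Ala): third position 4-fold.
Codon 3 UCC (Ser): third position 4-fold.
Codon 4 AUU (Ile): third position 3-fold.
Codon 5 CCG (Pro): third position 4-fold.
Codon 6 AGA (Arg): third position 2-fold.
Codon 7 CUU (Leu): third position 4-fold.
Four-fold degenerate third positions: 4.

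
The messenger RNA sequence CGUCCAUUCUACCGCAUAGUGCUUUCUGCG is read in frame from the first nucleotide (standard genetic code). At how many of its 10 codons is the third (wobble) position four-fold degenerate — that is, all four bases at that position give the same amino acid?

7

Codon 1 CGU (Arg): third position 4-fold.
Codon 2 CCA (Pro): third position 4-fold.
Codon 3 UUC (Phe): third position 2-fold.
Codon 4 UAC (Tyr): third position 2-fold.
Codon 5 CGC (Arg): third position 4-fold.
Codon 6 AUA (Ile): third position 3-fold.
Codon 7 GUG (Val): third position 4-fold.
Codon 8 CUU (Leu): third position 4-fold.
Codon 9 UCU (Ser): third position 4-fold.
Codon 10 GCG (Ala): third position 4-fold.
Four-fold degenerate third positions: 7.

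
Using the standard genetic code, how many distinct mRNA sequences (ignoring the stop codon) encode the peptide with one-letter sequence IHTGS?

576

Ile: 3 codons.
His: 2 codons.
Thr: 4 codons.
Gly: 4 codons.
Ser: 6 codons.
3 × 2 × 4 × 4 × 6 = 576.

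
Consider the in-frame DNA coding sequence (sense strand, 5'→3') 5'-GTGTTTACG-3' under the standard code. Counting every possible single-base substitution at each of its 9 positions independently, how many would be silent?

Codon 1 (GTG, Val): 3 synonymous substitutions.
Codon 2 (TTT, Phe): 1 synonymous substitution.
Codon 3 (ACG, Thr): 3 synonymous substitutions.
Total: 3 + 1 + 3 = 7.

7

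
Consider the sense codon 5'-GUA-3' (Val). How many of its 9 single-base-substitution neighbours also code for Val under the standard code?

Position 1: none → 0 synonymous.
Position 2: none → 0 synonymous.
Position 3: GUU, GUC, GUG → 3 synonymous.
Total: 0 + 0 + 3 = 3.

3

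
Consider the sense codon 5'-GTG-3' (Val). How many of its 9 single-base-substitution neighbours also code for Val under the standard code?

Position 1: none → 0 synonymous.
Position 2: none → 0 synonymous.
Position 3: GTT, GTC, GTA → 3 synonymous.
Total: 0 + 0 + 3 = 3.

3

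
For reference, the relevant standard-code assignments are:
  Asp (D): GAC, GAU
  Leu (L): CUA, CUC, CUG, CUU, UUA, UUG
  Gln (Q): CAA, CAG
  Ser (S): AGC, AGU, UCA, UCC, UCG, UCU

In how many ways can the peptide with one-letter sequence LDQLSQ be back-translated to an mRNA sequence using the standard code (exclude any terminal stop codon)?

Leu: 6 codons.
Asp: 2 codons.
Gln: 2 codons.
Leu: 6 codons.
Ser: 6 codons.
Gln: 2 codons.
6 × 2 × 2 × 6 × 6 × 2 = 1728.

1728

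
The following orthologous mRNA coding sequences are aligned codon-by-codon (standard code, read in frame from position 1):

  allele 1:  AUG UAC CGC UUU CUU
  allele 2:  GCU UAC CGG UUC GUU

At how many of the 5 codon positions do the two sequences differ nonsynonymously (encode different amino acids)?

Codon 1: AUG Met / GCU Ala — nonsynonymous.
Codon 2: UAC Tyr / UAC Tyr — identical.
Codon 3: CGC Arg / CGG Arg — synonymous.
Codon 4: UUU Phe / UUC Phe — synonymous.
Codon 5: CUU Leu / GUU Val — nonsynonymous.
Nonsynonymous differences: 2.

2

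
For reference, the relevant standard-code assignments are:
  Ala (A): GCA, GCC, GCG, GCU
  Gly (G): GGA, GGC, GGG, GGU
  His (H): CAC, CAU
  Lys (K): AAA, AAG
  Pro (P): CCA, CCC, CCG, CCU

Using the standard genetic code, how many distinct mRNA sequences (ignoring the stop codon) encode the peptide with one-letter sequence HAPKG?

256

His: 2 codons.
Ala: 4 codons.
Pro: 4 codons.
Lys: 2 codons.
Gly: 4 codons.
2 × 4 × 4 × 2 × 4 = 256.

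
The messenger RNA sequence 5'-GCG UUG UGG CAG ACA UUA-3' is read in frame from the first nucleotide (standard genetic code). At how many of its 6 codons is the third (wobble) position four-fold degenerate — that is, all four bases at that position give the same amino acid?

2

Codon 1 GCG (Ala): third position 4-fold.
Codon 2 UUG (Leu): third position 2-fold.
Codon 3 UGG (Trp): third position 1-fold.
Codon 4 CAG (Gln): third position 2-fold.
Codon 5 ACA (Thr): third position 4-fold.
Codon 6 UUA (Leu): third position 2-fold.
Four-fold degenerate third positions: 2.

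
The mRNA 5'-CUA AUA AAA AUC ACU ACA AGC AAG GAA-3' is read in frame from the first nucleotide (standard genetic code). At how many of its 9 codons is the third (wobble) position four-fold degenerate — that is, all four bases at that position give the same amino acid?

Codon 1 CUA (Leu): third position 4-fold.
Codon 2 AUA (Ile): third position 3-fold.
Codon 3 AAA (Lys): third position 2-fold.
Codon 4 AUC (Ile): third position 3-fold.
Codon 5 ACU (Thr): third position 4-fold.
Codon 6 ACA (Thr): third position 4-fold.
Codon 7 AGC (Ser): third position 2-fold.
Codon 8 AAG (Lys): third position 2-fold.
Codon 9 GAA (Glu): third position 2-fold.
Four-fold degenerate third positions: 3.

3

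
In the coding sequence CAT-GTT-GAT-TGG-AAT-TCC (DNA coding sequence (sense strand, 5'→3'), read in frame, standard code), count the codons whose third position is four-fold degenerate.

2

Codon 1 CAT (His): third position 2-fold.
Codon 2 GTT (Val): third position 4-fold.
Codon 3 GAT (Asp): third position 2-fold.
Codon 4 TGG (Trp): third position 1-fold.
Codon 5 AAT (Asn): third position 2-fold.
Codon 6 TCC (Ser): third position 4-fold.
Four-fold degenerate third positions: 2.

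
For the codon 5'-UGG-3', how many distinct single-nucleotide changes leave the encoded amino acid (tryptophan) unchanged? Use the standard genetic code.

Position 1: none → 0 synonymous.
Position 2: none → 0 synonymous.
Position 3: none → 0 synonymous.
Total: 0 + 0 + 0 = 0.

0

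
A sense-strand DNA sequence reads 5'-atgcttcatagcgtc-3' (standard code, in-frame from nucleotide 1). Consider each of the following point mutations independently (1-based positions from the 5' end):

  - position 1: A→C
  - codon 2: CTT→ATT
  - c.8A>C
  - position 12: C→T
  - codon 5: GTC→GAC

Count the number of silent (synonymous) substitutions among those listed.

Codon 1: ATG (Met) → CTG (Leu) — missense.
Codon 2: CTT (Leu) → ATT (Ile) — missense.
Codon 3: CAT (His) → CCT (Pro) — missense.
Codon 4: AGC (Ser) → AGT (Ser) — synonymous.
Codon 5: GTC (Val) → GAC (Asp) — missense.
Synonymous: 1 of 5.

1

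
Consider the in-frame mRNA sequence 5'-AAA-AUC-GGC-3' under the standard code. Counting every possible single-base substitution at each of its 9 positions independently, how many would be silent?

6

Codon 1 (AAA, Lys): 1 synonymous substitution.
Codon 2 (AUC, Ile): 2 synonymous substitutions.
Codon 3 (GGC, Gly): 3 synonymous substitutions.
Total: 1 + 2 + 3 = 6.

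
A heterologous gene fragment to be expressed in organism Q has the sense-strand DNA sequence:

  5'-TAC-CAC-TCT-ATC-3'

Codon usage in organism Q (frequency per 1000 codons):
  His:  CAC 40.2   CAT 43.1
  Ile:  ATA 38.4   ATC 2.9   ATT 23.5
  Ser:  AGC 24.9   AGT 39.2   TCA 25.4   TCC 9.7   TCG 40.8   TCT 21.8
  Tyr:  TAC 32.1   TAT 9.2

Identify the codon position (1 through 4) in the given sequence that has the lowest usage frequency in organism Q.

Codon 1 TAC (Tyr): 32.1 per 1000.
Codon 2 CAC (His): 40.2 per 1000.
Codon 3 TCT (Ser): 21.8 per 1000.
Codon 4 ATC (Ile): 2.9 per 1000.
Lowest frequency is 2.9 at codon 4.

4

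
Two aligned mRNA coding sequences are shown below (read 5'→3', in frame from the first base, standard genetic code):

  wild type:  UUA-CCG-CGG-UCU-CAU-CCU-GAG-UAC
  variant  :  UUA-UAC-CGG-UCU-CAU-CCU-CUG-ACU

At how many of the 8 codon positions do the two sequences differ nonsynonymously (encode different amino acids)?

Codon 1: UUA Leu / UUA Leu — identical.
Codon 2: CCG Pro / UAC Tyr — nonsynonymous.
Codon 3: CGG Arg / CGG Arg — identical.
Codon 4: UCU Ser / UCU Ser — identical.
Codon 5: CAU His / CAU His — identical.
Codon 6: CCU Pro / CCU Pro — identical.
Codon 7: GAG Glu / CUG Leu — nonsynonymous.
Codon 8: UAC Tyr / ACU Thr — nonsynonymous.
Nonsynonymous differences: 3.

3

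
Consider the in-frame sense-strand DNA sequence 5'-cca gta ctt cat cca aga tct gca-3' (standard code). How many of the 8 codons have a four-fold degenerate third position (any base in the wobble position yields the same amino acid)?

6

Codon 1 CCA (Pro): third position 4-fold.
Codon 2 GTA (Val): third position 4-fold.
Codon 3 CTT (Leu): third position 4-fold.
Codon 4 CAT (His): third position 2-fold.
Codon 5 CCA (Pro): third position 4-fold.
Codon 6 AGA (Arg): third position 2-fold.
Codon 7 TCT (Ser): third position 4-fold.
Codon 8 GCA (Ala): third position 4-fold.
Four-fold degenerate third positions: 6.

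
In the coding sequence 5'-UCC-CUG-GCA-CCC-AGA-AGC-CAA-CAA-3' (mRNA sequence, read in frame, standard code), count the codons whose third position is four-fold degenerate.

4

Codon 1 UCC (Ser): third position 4-fold.
Codon 2 CUG (Leu): third position 4-fold.
Codon 3 GCA (Ala): third position 4-fold.
Codon 4 CCC (Pro): third position 4-fold.
Codon 5 AGA (Arg): third position 2-fold.
Codon 6 AGC (Ser): third position 2-fold.
Codon 7 CAA (Gln): third position 2-fold.
Codon 8 CAA (Gln): third position 2-fold.
Four-fold degenerate third positions: 4.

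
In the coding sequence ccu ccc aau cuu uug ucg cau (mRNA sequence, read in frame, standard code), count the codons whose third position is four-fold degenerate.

4

Codon 1 CCU (Pro): third position 4-fold.
Codon 2 CCC (Pro): third position 4-fold.
Codon 3 AAU (Asn): third position 2-fold.
Codon 4 CUU (Leu): third position 4-fold.
Codon 5 UUG (Leu): third position 2-fold.
Codon 6 UCG (Ser): third position 4-fold.
Codon 7 CAU (His): third position 2-fold.
Four-fold degenerate third positions: 4.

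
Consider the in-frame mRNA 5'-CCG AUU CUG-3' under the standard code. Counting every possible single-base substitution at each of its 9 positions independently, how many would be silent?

Codon 1 (CCG, Pro): 3 synonymous substitutions.
Codon 2 (AUU, Ile): 2 synonymous substitutions.
Codon 3 (CUG, Leu): 4 synonymous substitutions.
Total: 3 + 2 + 4 = 9.

9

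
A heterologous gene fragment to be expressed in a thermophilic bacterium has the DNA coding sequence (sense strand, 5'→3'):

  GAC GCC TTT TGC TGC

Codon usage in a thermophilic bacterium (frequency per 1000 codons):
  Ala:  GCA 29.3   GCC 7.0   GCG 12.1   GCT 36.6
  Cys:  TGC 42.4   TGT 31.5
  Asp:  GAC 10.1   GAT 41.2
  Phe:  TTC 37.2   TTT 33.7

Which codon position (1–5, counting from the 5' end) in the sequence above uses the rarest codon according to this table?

Codon 1 GAC (Asp): 10.1 per 1000.
Codon 2 GCC (Ala): 7.0 per 1000.
Codon 3 TTT (Phe): 33.7 per 1000.
Codon 4 TGC (Cys): 42.4 per 1000.
Codon 5 TGC (Cys): 42.4 per 1000.
Lowest frequency is 7.0 at codon 2.

2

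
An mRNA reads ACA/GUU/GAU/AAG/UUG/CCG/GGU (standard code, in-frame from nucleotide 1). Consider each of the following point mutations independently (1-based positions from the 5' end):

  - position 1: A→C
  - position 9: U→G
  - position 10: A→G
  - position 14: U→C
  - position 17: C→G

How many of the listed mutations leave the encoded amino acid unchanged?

Codon 1: ACA (Thr) → CCA (Pro) — missense.
Codon 3: GAU (Asp) → GAG (Glu) — missense.
Codon 4: AAG (Lys) → GAG (Glu) — missense.
Codon 5: UUG (Leu) → UCG (Ser) — missense.
Codon 6: CCG (Pro) → CGG (Arg) — missense.
Synonymous: 0 of 5.

0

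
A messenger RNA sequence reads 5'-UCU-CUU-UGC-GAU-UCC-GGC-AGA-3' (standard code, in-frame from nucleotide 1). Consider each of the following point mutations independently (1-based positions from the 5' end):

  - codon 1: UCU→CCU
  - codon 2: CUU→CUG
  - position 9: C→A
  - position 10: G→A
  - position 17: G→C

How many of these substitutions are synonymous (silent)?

Codon 1: UCU (Ser) → CCU (Pro) — missense.
Codon 2: CUU (Leu) → CUG (Leu) — synonymous.
Codon 3: UGC (Cys) → UGA (Stop) — nonsense.
Codon 4: GAU (Asp) → AAU (Asn) — missense.
Codon 6: GGC (Gly) → GCC (Ala) — missense.
Synonymous: 1 of 5.

1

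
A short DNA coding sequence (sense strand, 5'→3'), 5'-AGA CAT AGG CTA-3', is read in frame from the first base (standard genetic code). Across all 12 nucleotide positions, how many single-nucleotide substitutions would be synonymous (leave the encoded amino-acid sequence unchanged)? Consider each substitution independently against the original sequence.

9

Codon 1 (AGA, Arg): 2 synonymous substitutions.
Codon 2 (CAT, His): 1 synonymous substitution.
Codon 3 (AGG, Arg): 2 synonymous substitutions.
Codon 4 (CTA, Leu): 4 synonymous substitutions.
Total: 2 + 1 + 2 + 4 = 9.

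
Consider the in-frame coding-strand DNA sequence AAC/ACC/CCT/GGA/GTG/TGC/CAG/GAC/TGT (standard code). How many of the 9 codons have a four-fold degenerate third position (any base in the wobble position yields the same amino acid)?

Codon 1 AAC (Asn): third position 2-fold.
Codon 2 ACC (Thr): third position 4-fold.
Codon 3 CCT (Pro): third position 4-fold.
Codon 4 GGA (Gly): third position 4-fold.
Codon 5 GTG (Val): third position 4-fold.
Codon 6 TGC (Cys): third position 2-fold.
Codon 7 CAG (Gln): third position 2-fold.
Codon 8 GAC (Asp): third position 2-fold.
Codon 9 TGT (Cys): third position 2-fold.
Four-fold degenerate third positions: 4.

4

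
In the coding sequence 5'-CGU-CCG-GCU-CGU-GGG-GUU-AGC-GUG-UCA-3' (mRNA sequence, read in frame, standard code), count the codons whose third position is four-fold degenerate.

Codon 1 CGU (Arg): third position 4-fold.
Codon 2 CCG (Pro): third position 4-fold.
Codon 3 GCU (Ala): third position 4-fold.
Codon 4 CGU (Arg): third position 4-fold.
Codon 5 GGG (Gly): third position 4-fold.
Codon 6 GUU (Val): third position 4-fold.
Codon 7 AGC (Ser): third position 2-fold.
Codon 8 GUG (Val): third position 4-fold.
Codon 9 UCA (Ser): third position 4-fold.
Four-fold degenerate third positions: 8.

8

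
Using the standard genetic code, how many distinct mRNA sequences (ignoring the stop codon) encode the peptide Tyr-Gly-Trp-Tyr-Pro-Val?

256

Tyr: 2 codons.
Gly: 4 codons.
Trp: 1 codon.
Tyr: 2 codons.
Pro: 4 codons.
Val: 4 codons.
2 × 4 × 1 × 2 × 4 × 4 = 256.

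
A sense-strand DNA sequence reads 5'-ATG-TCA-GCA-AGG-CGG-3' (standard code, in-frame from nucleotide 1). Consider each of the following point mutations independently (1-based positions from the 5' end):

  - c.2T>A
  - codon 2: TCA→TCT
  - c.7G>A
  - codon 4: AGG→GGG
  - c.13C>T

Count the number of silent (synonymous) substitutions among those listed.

Codon 1: ATG (Met) → AAG (Lys) — missense.
Codon 2: TCA (Ser) → TCT (Ser) — synonymous.
Codon 3: GCA (Ala) → ACA (Thr) — missense.
Codon 4: AGG (Arg) → GGG (Gly) — missense.
Codon 5: CGG (Arg) → TGG (Trp) — missense.
Synonymous: 1 of 5.

1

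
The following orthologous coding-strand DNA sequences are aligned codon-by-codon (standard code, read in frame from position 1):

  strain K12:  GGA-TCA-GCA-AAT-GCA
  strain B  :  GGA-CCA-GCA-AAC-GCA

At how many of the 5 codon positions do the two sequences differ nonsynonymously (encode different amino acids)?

Codon 1: GGA Gly / GGA Gly — identical.
Codon 2: TCA Ser / CCA Pro — nonsynonymous.
Codon 3: GCA Ala / GCA Ala — identical.
Codon 4: AAT Asn / AAC Asn — synonymous.
Codon 5: GCA Ala / GCA Ala — identical.
Nonsynonymous differences: 1.

1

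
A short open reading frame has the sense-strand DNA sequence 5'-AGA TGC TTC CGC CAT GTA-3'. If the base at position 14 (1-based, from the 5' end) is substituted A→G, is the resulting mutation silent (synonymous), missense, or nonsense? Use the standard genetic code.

Position 14 falls in codon 5: CAT → His.
After the substitution the codon is CGT → Arg.
His ≠ Arg, so this is a missense mutation.

missense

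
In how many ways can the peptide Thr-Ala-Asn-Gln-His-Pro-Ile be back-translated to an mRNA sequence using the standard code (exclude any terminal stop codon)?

1536

Thr: 4 codons.
Ala: 4 codons.
Asn: 2 codons.
Gln: 2 codons.
His: 2 codons.
Pro: 4 codons.
Ile: 3 codons.
4 × 4 × 2 × 2 × 2 × 4 × 3 = 1536.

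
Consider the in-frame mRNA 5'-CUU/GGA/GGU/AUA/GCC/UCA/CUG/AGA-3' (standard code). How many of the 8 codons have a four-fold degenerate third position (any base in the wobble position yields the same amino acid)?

Codon 1 CUU (Leu): third position 4-fold.
Codon 2 GGA (Gly): third position 4-fold.
Codon 3 GGU (Gly): third position 4-fold.
Codon 4 AUA (Ile): third position 3-fold.
Codon 5 GCC (Ala): third position 4-fold.
Codon 6 UCA (Ser): third position 4-fold.
Codon 7 CUG (Leu): third position 4-fold.
Codon 8 AGA (Arg): third position 2-fold.
Four-fold degenerate third positions: 6.

6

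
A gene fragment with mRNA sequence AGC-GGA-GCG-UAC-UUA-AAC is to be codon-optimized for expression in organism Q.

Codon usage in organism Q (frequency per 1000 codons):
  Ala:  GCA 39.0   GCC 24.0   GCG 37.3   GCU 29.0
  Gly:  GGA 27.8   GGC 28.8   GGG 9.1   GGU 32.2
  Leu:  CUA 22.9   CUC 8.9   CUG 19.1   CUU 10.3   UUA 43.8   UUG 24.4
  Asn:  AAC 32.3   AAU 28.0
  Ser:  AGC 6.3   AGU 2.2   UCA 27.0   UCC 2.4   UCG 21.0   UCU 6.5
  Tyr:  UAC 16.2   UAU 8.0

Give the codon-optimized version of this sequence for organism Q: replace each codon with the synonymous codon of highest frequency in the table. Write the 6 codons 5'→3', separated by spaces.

UCA GGU GCA UAC UUA AAC

Codon 1 (Ser): best is UCA at 27.0.
Codon 2 (Gly): best is GGU at 32.2.
Codon 3 (Ala): best is GCA at 39.0.
Codon 4 (Tyr): best is UAC at 16.2.
Codon 5 (Leu): best is UUA at 43.8.
Codon 6 (Asn): best is AAC at 32.3.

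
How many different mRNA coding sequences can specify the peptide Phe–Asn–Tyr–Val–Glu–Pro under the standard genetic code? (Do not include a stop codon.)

256

Phe: 2 codons.
Asn: 2 codons.
Tyr: 2 codons.
Val: 4 codons.
Glu: 2 codons.
Pro: 4 codons.
2 × 2 × 2 × 4 × 2 × 4 = 256.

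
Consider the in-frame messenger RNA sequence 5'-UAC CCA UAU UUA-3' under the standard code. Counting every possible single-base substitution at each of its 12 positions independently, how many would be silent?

7

Codon 1 (UAC, Tyr): 1 synonymous substitution.
Codon 2 (CCA, Pro): 3 synonymous substitutions.
Codon 3 (UAU, Tyr): 1 synonymous substitution.
Codon 4 (UUA, Leu): 2 synonymous substitutions.
Total: 1 + 3 + 1 + 2 = 7.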